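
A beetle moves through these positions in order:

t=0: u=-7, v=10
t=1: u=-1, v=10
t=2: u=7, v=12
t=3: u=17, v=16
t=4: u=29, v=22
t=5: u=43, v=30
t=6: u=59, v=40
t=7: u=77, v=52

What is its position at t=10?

u=143, v=100

First differences are (+6,+0), (+8,+2), (+10,+4), (+12,+6), (+14,+8), (+16,+10), (+18,+12); their common second difference is (+2,+2) (constant acceleration).
step 8: u=77, v=52 + (+20,+14) → u=97, v=66
step 9: u=97, v=66 + (+22,+16) → u=119, v=82
step 10: u=119, v=82 + (+24,+18) → u=143, v=100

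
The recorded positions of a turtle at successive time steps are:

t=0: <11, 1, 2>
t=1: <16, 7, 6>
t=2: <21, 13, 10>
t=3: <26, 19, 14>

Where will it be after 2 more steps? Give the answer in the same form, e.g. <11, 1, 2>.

<36, 31, 22>

Each step adds <+5, +6, +4> to the position.
step 4: <26, 19, 14> + <+5, +6, +4> → <31, 25, 18>
step 5: <31, 25, 18> + <+5, +6, +4> → <36, 31, 22>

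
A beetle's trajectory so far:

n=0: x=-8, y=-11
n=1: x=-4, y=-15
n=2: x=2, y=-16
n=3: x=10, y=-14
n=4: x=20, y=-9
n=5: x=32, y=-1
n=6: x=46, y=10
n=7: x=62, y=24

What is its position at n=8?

First differences are (+4,-4), (+6,-1), (+8,+2), (+10,+5), (+12,+8), (+14,+11), (+16,+14); their common second difference is (+2,+3) (constant acceleration).
step 8: x=62, y=24 + (+18,+17) → x=80, y=41

x=80, y=41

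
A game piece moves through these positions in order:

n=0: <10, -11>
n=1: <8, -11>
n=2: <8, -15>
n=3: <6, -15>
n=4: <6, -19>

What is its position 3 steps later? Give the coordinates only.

Differencing gives <-2, +0>, <+0, -4>, <-2, +0>, <+0, -4>. This is the pattern <-2, +0>, <+0, -4> repeated.
step 5: apply <-2, +0> → <4, -19>
step 6: apply <+0, -4> → <4, -23>
step 7: apply <-2, +0> → <2, -23>

<2, -23>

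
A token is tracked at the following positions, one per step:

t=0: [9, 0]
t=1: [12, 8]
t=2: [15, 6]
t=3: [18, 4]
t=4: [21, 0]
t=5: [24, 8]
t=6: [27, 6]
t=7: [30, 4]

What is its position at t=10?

[39, 6]

First: linear, +3 per step → 39 at step 10.
Second: cycles through 0, 8, 6, 4 every 4 steps. Step 10 lands at position 2 of the cycle → 6.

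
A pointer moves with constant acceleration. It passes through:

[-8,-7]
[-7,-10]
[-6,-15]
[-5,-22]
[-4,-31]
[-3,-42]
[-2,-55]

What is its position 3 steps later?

[1,-106]

Taking differences between consecutive positions: [+1,-3], [+1,-5], [+1,-7], [+1,-9], [+1,-11], [+1,-13]. These grow by [+0,-2] each step.
step 7: [-2,-55] + [+1,-15] → [-1,-70]
step 8: [-1,-70] + [+1,-17] → [0,-87]
step 9: [0,-87] + [+1,-19] → [1,-106]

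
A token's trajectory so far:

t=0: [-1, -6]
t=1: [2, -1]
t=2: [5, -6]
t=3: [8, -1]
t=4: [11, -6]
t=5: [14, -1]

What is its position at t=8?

The first coordinate changes by +3 each step, so at step 8 it is -1 + 8·(3) = 23.
The second coordinate repeats the cycle [-6, -1] with period 2; step 8 mod 2 = 0, giving -6.

[23, -6]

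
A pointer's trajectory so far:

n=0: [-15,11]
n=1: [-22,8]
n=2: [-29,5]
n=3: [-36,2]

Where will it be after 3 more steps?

[-57,-7]

Constant displacement of [-7,-3] per step.
step 4: [-36,2] + [-7,-3] → [-43,-1]
step 5: [-43,-1] + [-7,-3] → [-50,-4]
step 6: [-50,-4] + [-7,-3] → [-57,-7]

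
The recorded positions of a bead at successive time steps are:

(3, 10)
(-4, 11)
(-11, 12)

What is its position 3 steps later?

(-32, 15)

Constant displacement of (-7, +1) per step.
step 3: (-11, 12) + (-7, +1) → (-18, 13)
step 4: (-18, 13) + (-7, +1) → (-25, 14)
step 5: (-25, 14) + (-7, +1) → (-32, 15)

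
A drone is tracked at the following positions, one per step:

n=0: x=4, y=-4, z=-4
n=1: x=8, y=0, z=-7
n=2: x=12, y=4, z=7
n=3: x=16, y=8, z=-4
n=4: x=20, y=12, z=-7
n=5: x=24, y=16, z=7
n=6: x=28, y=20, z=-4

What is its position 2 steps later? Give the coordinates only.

The x coordinate changes by +4 each step, so at step 8 it is 4 + 8·(4) = 36.
The y coordinate changes by +4 each step, so at step 8 it is -4 + 8·(4) = 28.
The z coordinate repeats the cycle [-4, -7, 7] with period 3; step 8 mod 3 = 2, giving 7.

x=36, y=28, z=7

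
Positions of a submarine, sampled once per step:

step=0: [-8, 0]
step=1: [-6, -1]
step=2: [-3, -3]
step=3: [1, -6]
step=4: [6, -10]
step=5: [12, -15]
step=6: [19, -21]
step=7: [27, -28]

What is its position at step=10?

[57, -55]

First differences are [+2, -1], [+3, -2], [+4, -3], [+5, -4], [+6, -5], [+7, -6], [+8, -7]; their common second difference is [+1, -1] (constant acceleration).
step 8: [27, -28] + [+9, -8] → [36, -36]
step 9: [36, -36] + [+10, -9] → [46, -45]
step 10: [46, -45] + [+11, -10] → [57, -55]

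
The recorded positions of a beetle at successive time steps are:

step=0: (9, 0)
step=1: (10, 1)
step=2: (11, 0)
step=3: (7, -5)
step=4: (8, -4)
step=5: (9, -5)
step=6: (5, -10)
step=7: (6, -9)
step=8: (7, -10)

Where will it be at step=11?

The moves between consecutive positions are (+1, +1), (+1, -1), (-4, -5), (+1, +1), (+1, -1), (-4, -5), (+1, +1), (+1, -1); they repeat the 3-cycle [(+1, +1), (+1, -1), (-4, -5)].
step 9: apply (-4, -5) → (3, -15)
step 10: apply (+1, +1) → (4, -14)
step 11: apply (+1, -1) → (5, -15)

(5, -15)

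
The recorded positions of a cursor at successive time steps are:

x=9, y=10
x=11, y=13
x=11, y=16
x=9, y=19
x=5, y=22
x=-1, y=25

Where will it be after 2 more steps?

Successive displacements: (+2, +3), (+0, +3), (-2, +3), (-4, +3), (-6, +3) — each changes by (-2, +0).
step 6: x=-1, y=25 + (-8, +3) → x=-9, y=28
step 7: x=-9, y=28 + (-10, +3) → x=-19, y=31

x=-19, y=31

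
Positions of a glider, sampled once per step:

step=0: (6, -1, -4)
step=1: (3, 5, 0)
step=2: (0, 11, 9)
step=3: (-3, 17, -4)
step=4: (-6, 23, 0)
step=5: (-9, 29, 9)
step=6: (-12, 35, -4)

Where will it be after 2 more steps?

First: linear, -3 per step → -18 at step 8.
Second: linear, +6 per step → 47 at step 8.
Third: cycles through -4, 0, 9 every 3 steps. Step 8 lands at position 2 of the cycle → 9.

(-18, 47, 9)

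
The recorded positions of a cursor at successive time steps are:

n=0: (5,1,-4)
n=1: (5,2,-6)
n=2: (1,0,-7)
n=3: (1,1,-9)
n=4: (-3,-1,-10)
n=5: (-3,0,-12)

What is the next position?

(-7,-2,-13)

The moves between consecutive positions are (+0,+1,-2), (-4,-2,-1), (+0,+1,-2), (-4,-2,-1), (+0,+1,-2); they repeat the 2-cycle [(+0,+1,-2), (-4,-2,-1)].
step 6: apply (-4,-2,-1) → (-7,-2,-13)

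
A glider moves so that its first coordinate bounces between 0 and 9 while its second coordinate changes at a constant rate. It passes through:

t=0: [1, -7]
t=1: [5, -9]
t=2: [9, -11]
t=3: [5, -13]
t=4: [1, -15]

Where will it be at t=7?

The first coordinate travels 4 per step and bounces off the walls at 0 and 9.
  step 5: 1 → 3
  step 6: 3 → 7
  step 7: 7 → 7
The second coordinate changes by -2 each step: at step 7 it is -21.

[7, -21]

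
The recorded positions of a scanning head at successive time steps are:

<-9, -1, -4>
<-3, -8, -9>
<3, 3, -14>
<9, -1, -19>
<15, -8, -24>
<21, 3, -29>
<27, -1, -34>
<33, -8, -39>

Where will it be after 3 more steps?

<51, -8, -54>

First: linear, +6 per step → 51 at step 10.
Second: cycles through -1, -8, 3 every 3 steps. Step 10 lands at position 1 of the cycle → -8.
Third: linear, -5 per step → -54 at step 10.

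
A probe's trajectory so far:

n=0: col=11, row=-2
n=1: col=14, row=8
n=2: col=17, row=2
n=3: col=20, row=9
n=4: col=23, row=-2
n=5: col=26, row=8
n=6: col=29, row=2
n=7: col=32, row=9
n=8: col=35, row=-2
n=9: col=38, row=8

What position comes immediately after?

col=41, row=2

Col: linear, +3 per step → 41 at step 10.
Row: cycles through -2, 8, 2, 9 every 4 steps. Step 10 lands at position 2 of the cycle → 2.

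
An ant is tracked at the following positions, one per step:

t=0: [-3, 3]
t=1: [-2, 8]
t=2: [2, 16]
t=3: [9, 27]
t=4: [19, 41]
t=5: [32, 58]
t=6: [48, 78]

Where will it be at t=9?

Taking differences between consecutive positions: [+1, +5], [+4, +8], [+7, +11], [+10, +14], [+13, +17], [+16, +20]. These grow by [+3, +3] each step.
step 7: [48, 78] + [+19, +23] → [67, 101]
step 8: [67, 101] + [+22, +26] → [89, 127]
step 9: [89, 127] + [+25, +29] → [114, 156]

[114, 156]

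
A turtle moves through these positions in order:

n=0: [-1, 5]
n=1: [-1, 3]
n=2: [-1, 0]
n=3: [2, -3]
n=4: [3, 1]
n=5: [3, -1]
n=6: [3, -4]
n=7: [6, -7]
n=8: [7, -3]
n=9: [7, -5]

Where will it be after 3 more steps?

[11, -7]

Differencing gives [+0, -2], [+0, -3], [+3, -3], [+1, +4], [+0, -2], [+0, -3], [+3, -3], [+1, +4], [+0, -2]. This is the pattern [+0, -2], [+0, -3], [+3, -3], [+1, +4] repeated.
step 10: apply [+0, -3] → [7, -8]
step 11: apply [+3, -3] → [10, -11]
step 12: apply [+1, +4] → [11, -7]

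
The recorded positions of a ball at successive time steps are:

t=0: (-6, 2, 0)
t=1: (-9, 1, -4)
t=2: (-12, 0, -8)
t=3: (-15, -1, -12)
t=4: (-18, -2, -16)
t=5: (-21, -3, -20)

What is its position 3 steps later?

Each step adds (-3, -1, -4) to the position.
step 6: (-21, -3, -20) + (-3, -1, -4) → (-24, -4, -24)
step 7: (-24, -4, -24) + (-3, -1, -4) → (-27, -5, -28)
step 8: (-27, -5, -28) + (-3, -1, -4) → (-30, -6, -32)

(-30, -6, -32)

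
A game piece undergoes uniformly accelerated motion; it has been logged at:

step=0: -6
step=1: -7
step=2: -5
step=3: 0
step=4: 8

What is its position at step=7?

50

Successive displacements: -1, +2, +5, +8 — each changes by +3.
step 5: 8 + 11 → 19
step 6: 19 + 14 → 33
step 7: 33 + 17 → 50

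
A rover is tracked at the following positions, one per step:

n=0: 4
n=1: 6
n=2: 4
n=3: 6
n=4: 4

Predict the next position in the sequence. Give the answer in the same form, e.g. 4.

6

The jumps are +2, -2, +2, -2 — a geometric progression with ratio -1.
step 5: 4 + 2 → 6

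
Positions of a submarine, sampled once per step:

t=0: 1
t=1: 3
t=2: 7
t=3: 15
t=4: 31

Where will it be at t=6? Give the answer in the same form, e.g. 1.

Consecutive displacements +2, +4, +8, +16 scale by a factor of 2 each step.
step 5: 31 + 32 → 63
step 6: 63 + 64 → 127

127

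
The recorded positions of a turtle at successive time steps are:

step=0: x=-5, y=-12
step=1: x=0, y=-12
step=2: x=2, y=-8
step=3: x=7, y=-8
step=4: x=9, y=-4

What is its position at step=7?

x=21, y=0

The moves between consecutive positions are (+5, +0), (+2, +4), (+5, +0), (+2, +4); they repeat the 2-cycle [(+5, +0), (+2, +4)].
step 5: apply (+5, +0) → x=14, y=-4
step 6: apply (+2, +4) → x=16, y=0
step 7: apply (+5, +0) → x=21, y=0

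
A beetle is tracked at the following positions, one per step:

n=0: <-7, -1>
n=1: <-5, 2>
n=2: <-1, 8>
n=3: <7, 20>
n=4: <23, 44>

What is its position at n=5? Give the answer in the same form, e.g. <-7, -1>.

Consecutive displacements <+2, +3>, <+4, +6>, <+8, +12>, <+16, +24> scale by a factor of 2 each step.
step 5: <23, 44> + <+32, +48> → <55, 92>

<55, 92>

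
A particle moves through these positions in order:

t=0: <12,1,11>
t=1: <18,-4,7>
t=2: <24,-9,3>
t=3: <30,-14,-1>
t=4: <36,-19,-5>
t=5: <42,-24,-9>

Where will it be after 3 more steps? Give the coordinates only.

<60,-39,-21>

Each step adds <+6,-5,-4> to the position.
step 6: <42,-24,-9> + <+6,-5,-4> → <48,-29,-13>
step 7: <48,-29,-13> + <+6,-5,-4> → <54,-34,-17>
step 8: <54,-34,-17> + <+6,-5,-4> → <60,-39,-21>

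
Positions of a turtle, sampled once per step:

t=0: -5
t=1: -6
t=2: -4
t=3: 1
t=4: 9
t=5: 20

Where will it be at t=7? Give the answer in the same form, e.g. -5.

Taking differences between consecutive positions: -1, +2, +5, +8, +11. These grow by +3 each step.
step 6: 20 + 14 → 34
step 7: 34 + 17 → 51

51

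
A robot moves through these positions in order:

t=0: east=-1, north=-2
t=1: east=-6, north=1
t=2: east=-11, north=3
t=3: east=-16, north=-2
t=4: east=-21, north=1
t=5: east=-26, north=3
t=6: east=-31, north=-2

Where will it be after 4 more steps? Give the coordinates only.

The east coordinate changes by -5 each step, so at step 10 it is -1 + 10·(-5) = -51.
The north coordinate repeats the cycle [-2, 1, 3] with period 3; step 10 mod 3 = 1, giving 1.

east=-51, north=1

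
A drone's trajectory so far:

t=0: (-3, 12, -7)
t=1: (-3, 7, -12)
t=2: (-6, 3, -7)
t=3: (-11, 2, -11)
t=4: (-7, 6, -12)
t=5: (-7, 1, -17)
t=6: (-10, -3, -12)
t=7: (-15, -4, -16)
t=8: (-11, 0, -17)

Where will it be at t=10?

The moves between consecutive positions are (+0, -5, -5), (-3, -4, +5), (-5, -1, -4), (+4, +4, -1), (+0, -5, -5), (-3, -4, +5), (-5, -1, -4), (+4, +4, -1); they repeat the 4-cycle [(+0, -5, -5), (-3, -4, +5), (-5, -1, -4), (+4, +4, -1)].
step 9: apply (+0, -5, -5) → (-11, -5, -22)
step 10: apply (-3, -4, +5) → (-14, -9, -17)

(-14, -9, -17)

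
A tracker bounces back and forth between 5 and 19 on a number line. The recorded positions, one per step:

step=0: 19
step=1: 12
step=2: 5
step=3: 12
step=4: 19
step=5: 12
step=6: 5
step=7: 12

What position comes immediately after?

The value reflects between 5 and 19, moving 7 per step.
  step 8: 12 → 19

19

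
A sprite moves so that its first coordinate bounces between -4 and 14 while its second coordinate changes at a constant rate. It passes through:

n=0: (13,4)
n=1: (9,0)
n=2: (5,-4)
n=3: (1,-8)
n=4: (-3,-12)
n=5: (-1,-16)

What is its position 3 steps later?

(11,-28)

The first coordinate reflects between -4 and 14, moving 4 per step.
  step 6: -1 → 3
  step 7: 3 → 7
  step 8: 7 → 11
The second coordinate changes by -4 each step: at step 8 it is -28.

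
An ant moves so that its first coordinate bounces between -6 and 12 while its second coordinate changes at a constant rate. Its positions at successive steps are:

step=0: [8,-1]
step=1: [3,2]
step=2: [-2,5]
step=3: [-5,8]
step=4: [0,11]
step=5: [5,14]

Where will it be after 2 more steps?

The first coordinate reflects between -6 and 12, moving 5 per step.
  step 6: 5 → 10
  step 7: 10 → 9
The second coordinate changes by +3 each step: at step 7 it is 20.

[9,20]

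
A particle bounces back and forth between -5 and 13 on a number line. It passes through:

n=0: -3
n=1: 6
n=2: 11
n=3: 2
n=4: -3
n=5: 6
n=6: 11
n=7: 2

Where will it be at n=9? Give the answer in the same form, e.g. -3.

6

The value reflects between -5 and 13, moving 9 per step.
  step 8: 2 → -3
  step 9: -3 → 6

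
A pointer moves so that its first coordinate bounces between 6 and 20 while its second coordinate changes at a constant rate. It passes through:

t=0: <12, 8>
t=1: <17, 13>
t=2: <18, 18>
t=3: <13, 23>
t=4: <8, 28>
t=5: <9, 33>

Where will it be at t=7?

The first coordinate travels 5 per step and bounces off the walls at 6 and 20.
  step 6: 9 → 14
  step 7: 14 → 19
The second coordinate changes by +5 each step: at step 7 it is 43.

<19, 43>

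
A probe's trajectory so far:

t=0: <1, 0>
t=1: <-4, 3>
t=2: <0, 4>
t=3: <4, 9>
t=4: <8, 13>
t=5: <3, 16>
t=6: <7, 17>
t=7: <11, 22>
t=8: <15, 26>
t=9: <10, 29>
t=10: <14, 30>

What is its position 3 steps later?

The moves between consecutive positions are <-5, +3>, <+4, +1>, <+4, +5>, <+4, +4>, <-5, +3>, <+4, +1>, <+4, +5>, <+4, +4>, <-5, +3>, <+4, +1>; they repeat the 4-cycle [<-5, +3>, <+4, +1>, <+4, +5>, <+4, +4>].
step 11: apply <+4, +5> → <18, 35>
step 12: apply <+4, +4> → <22, 39>
step 13: apply <-5, +3> → <17, 42>

<17, 42>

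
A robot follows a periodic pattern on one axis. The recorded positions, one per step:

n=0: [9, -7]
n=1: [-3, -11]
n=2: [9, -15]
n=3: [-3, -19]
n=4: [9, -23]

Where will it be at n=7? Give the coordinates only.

First: cycles through 9, -3 every 2 steps. Step 7 lands at position 1 of the cycle → -3.
Second: linear, -4 per step → -35 at step 7.

[-3, -35]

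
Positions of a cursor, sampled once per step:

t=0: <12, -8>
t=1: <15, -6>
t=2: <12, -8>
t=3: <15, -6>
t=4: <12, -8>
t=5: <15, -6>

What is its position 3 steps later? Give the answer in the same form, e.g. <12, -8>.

Step-to-step displacements: <+3, +2>, <-3, -2>, <+3, +2>, <-3, -2>, <+3, +2> — a repeating cycle of length 2.
step 6: apply <-3, -2> → <12, -8>
step 7: apply <+3, +2> → <15, -6>
step 8: apply <-3, -2> → <12, -8>

<12, -8>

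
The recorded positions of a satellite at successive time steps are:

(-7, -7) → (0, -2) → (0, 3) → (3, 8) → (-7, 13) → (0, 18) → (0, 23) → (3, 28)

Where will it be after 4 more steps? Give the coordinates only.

First: cycles through -7, 0, 0, 3 every 4 steps. Step 11 lands at position 3 of the cycle → 3.
Second: linear, +5 per step → 48 at step 11.

(3, 48)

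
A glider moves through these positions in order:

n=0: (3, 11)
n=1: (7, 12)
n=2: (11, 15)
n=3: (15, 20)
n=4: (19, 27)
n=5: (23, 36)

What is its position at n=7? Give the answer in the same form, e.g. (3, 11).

(31, 60)

Successive displacements: (+4, +1), (+4, +3), (+4, +5), (+4, +7), (+4, +9) — each changes by (+0, +2).
step 6: (23, 36) + (+4, +11) → (27, 47)
step 7: (27, 47) + (+4, +13) → (31, 60)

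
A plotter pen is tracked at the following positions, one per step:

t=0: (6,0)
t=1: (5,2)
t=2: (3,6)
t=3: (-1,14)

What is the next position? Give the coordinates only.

Step-to-step displacements: (-1,+2), (-2,+4), (-4,+8); each is 2× the previous.
step 4: (-1,14) + (-8,+16) → (-9,30)

(-9,30)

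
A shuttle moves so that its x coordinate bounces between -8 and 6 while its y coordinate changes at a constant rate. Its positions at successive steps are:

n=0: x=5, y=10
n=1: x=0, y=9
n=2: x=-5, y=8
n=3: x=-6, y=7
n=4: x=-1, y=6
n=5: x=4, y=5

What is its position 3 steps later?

The x coordinate travels 5 per step and bounces off the walls at -8 and 6.
  step 6: 4 → 3
  step 7: 3 → -2
  step 8: -2 → -7
The y coordinate changes by -1 each step: at step 8 it is 2.

x=-7, y=2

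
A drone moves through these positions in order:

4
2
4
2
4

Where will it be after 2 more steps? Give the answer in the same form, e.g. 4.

Consecutive displacements -2, +2, -2, +2 scale by a factor of -1 each step.
step 5: 4 − 2 → 2
step 6: 2 + 2 → 4

4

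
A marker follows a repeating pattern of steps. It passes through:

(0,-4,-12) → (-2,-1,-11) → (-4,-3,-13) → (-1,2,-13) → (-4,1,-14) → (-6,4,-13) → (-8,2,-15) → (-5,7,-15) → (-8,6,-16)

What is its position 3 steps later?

The moves between consecutive positions are (-2,+3,+1), (-2,-2,-2), (+3,+5,+0), (-3,-1,-1), (-2,+3,+1), (-2,-2,-2), (+3,+5,+0), (-3,-1,-1); they repeat the 4-cycle [(-2,+3,+1), (-2,-2,-2), (+3,+5,+0), (-3,-1,-1)].
step 9: apply (-2,+3,+1) → (-10,9,-15)
step 10: apply (-2,-2,-2) → (-12,7,-17)
step 11: apply (+3,+5,+0) → (-9,12,-17)

(-9,12,-17)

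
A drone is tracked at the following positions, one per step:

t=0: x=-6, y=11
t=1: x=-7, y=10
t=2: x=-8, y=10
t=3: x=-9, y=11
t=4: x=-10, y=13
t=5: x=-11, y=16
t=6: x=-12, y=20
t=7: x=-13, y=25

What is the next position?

x=-14, y=31

Taking differences between consecutive positions: (-1, -1), (-1, +0), (-1, +1), (-1, +2), (-1, +3), (-1, +4), (-1, +5). These grow by (+0, +1) each step.
step 8: x=-13, y=25 + (-1, +6) → x=-14, y=31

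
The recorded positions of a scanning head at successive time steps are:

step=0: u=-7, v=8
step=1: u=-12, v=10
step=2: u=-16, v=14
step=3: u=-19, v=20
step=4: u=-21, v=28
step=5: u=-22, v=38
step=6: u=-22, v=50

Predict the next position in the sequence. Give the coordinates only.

First differences are (-5,+2), (-4,+4), (-3,+6), (-2,+8), (-1,+10), (+0,+12); their common second difference is (+1,+2) (constant acceleration).
step 7: u=-22, v=50 + (+1,+14) → u=-21, v=64

u=-21, v=64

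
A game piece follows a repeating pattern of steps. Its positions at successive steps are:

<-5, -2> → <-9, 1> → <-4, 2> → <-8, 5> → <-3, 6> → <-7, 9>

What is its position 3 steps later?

<-1, 14>

The moves between consecutive positions are <-4, +3>, <+5, +1>, <-4, +3>, <+5, +1>, <-4, +3>; they repeat the 2-cycle [<-4, +3>, <+5, +1>].
step 6: apply <+5, +1> → <-2, 10>
step 7: apply <-4, +3> → <-6, 13>
step 8: apply <+5, +1> → <-1, 14>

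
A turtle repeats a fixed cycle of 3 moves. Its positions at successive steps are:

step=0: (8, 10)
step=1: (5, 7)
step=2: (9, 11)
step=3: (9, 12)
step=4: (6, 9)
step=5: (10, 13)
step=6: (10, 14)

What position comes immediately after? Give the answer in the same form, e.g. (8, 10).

Differencing gives (-3, -3), (+4, +4), (+0, +1), (-3, -3), (+4, +4), (+0, +1). This is the pattern (-3, -3), (+4, +4), (+0, +1) repeated.
step 7: apply (-3, -3) → (7, 11)

(7, 11)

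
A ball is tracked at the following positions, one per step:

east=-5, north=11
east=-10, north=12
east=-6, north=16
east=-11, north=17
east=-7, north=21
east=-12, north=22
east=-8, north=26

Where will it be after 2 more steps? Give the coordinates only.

Differencing gives (-5, +1), (+4, +4), (-5, +1), (+4, +4), (-5, +1), (+4, +4). This is the pattern (-5, +1), (+4, +4) repeated.
step 7: apply (-5, +1) → east=-13, north=27
step 8: apply (+4, +4) → east=-9, north=31

east=-9, north=31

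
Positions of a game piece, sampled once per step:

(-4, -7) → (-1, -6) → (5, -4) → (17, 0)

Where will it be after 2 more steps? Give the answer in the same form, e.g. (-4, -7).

Step-to-step displacements: (+3, +1), (+6, +2), (+12, +4); each is 2× the previous.
step 4: (17, 0) + (+24, +8) → (41, 8)
step 5: (41, 8) + (+48, +16) → (89, 24)

(89, 24)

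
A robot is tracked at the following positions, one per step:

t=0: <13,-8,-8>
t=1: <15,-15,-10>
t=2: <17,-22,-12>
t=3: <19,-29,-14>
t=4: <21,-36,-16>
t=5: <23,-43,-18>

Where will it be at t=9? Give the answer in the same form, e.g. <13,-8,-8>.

<31,-71,-26>

Constant displacement of <+2,-7,-2> per step.
step 6: <23,-43,-18> + <+2,-7,-2> → <25,-50,-20>
step 7: <25,-50,-20> + <+2,-7,-2> → <27,-57,-22>
step 8: <27,-57,-22> + <+2,-7,-2> → <29,-64,-24>
step 9: <29,-64,-24> + <+2,-7,-2> → <31,-71,-26>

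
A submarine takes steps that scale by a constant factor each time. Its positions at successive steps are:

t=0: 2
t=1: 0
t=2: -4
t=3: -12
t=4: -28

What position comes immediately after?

The jumps are -2, -4, -8, -16 — a geometric progression with ratio 2.
step 5: -28 − 32 → -60

-60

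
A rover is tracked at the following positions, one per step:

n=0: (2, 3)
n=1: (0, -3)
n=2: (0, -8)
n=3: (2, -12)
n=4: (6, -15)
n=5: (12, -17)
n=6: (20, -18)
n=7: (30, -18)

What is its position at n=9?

(56, -15)

Successive displacements: (-2, -6), (+0, -5), (+2, -4), (+4, -3), (+6, -2), (+8, -1), (+10, +0) — each changes by (+2, +1).
step 8: (30, -18) + (+12, +1) → (42, -17)
step 9: (42, -17) + (+14, +2) → (56, -15)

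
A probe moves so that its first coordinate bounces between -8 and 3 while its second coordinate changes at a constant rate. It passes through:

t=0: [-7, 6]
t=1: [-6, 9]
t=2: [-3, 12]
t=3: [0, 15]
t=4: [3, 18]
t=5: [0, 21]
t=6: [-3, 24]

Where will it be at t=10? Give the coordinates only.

[-1, 36]

The first coordinate reflects between -8 and 3, moving 3 per step.
  step 7: -3 → -6
  step 8: -6 → -7
  step 9: -7 → -4
  step 10: -4 → -1
The second coordinate changes by +3 each step: at step 10 it is 36.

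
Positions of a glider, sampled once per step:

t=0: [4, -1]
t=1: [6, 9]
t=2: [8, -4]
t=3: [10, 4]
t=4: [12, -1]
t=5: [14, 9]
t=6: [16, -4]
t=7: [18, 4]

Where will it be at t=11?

[26, 4]

The first coordinate changes by +2 each step, so at step 11 it is 4 + 11·(2) = 26.
The second coordinate repeats the cycle [-1, 9, -4, 4] with period 4; step 11 mod 4 = 3, giving 4.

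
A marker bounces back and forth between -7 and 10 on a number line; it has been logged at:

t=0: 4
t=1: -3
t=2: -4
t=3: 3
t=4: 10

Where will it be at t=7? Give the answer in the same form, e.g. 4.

-3

The value travels 7 per step and bounces off the walls at -7 and 10.
  step 5: 10 → 3
  step 6: 3 → -4
  step 7: -4 → -3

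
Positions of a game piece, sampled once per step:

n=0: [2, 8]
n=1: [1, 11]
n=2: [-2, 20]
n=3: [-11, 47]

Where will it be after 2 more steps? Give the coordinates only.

Consecutive displacements [-1, +3], [-3, +9], [-9, +27] scale by a factor of 3 each step.
step 4: [-11, 47] + [-27, +81] → [-38, 128]
step 5: [-38, 128] + [-81, +243] → [-119, 371]

[-119, 371]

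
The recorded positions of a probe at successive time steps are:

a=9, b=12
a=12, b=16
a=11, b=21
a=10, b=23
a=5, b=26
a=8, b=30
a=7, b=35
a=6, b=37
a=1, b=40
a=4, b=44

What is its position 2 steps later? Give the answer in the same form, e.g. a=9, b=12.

The moves between consecutive positions are (+3, +4), (-1, +5), (-1, +2), (-5, +3), (+3, +4), (-1, +5), (-1, +2), (-5, +3), (+3, +4); they repeat the 4-cycle [(+3, +4), (-1, +5), (-1, +2), (-5, +3)].
step 10: apply (-1, +5) → a=3, b=49
step 11: apply (-1, +2) → a=2, b=51

a=2, b=51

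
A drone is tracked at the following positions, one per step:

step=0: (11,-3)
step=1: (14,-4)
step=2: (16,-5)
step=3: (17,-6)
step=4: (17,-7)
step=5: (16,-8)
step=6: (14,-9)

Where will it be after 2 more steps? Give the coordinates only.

(7,-11)

Taking differences between consecutive positions: (+3,-1), (+2,-1), (+1,-1), (+0,-1), (-1,-1), (-2,-1). These grow by (-1,+0) each step.
step 7: (14,-9) + (-3,-1) → (11,-10)
step 8: (11,-10) + (-4,-1) → (7,-11)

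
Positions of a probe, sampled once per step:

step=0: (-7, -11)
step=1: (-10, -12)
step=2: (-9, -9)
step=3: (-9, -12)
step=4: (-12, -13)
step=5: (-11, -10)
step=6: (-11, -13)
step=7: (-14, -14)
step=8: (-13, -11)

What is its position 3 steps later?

Differencing gives (-3, -1), (+1, +3), (+0, -3), (-3, -1), (+1, +3), (+0, -3), (-3, -1), (+1, +3). This is the pattern (-3, -1), (+1, +3), (+0, -3) repeated.
step 9: apply (+0, -3) → (-13, -14)
step 10: apply (-3, -1) → (-16, -15)
step 11: apply (+1, +3) → (-15, -12)

(-15, -12)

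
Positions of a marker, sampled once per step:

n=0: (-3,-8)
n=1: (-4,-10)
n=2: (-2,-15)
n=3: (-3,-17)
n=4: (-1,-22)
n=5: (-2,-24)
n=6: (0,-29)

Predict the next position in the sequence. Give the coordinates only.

(-1,-31)

Step-to-step displacements: (-1,-2), (+2,-5), (-1,-2), (+2,-5), (-1,-2), (+2,-5) — a repeating cycle of length 2.
step 7: apply (-1,-2) → (-1,-31)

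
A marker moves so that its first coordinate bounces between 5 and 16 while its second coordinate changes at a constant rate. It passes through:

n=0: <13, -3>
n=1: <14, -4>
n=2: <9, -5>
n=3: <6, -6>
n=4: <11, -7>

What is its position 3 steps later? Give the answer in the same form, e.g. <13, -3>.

The first coordinate reflects between 5 and 16, moving 5 per step.
  step 5: 11 → 16
  step 6: 16 → 11
  step 7: 11 → 6
The second coordinate changes by -1 each step: at step 7 it is -10.

<6, -10>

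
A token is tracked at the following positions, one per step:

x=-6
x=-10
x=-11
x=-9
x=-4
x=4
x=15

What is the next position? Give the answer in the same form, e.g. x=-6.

First differences are -4, -1, +2, +5, +8, +11; their common second difference is +3 (constant acceleration).
step 7: 15 + 14 → x=29

x=29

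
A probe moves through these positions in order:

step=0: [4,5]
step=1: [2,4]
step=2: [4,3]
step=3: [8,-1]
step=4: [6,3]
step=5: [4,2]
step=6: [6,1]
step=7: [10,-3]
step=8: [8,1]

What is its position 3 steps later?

[12,-5]

Differencing gives [-2,-1], [+2,-1], [+4,-4], [-2,+4], [-2,-1], [+2,-1], [+4,-4], [-2,+4]. This is the pattern [-2,-1], [+2,-1], [+4,-4], [-2,+4] repeated.
step 9: apply [-2,-1] → [6,0]
step 10: apply [+2,-1] → [8,-1]
step 11: apply [+4,-4] → [12,-5]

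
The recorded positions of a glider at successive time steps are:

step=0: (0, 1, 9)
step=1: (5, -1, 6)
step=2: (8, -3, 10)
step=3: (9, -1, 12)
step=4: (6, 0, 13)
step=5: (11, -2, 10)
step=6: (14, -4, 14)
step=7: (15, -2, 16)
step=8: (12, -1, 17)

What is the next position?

The moves between consecutive positions are (+5, -2, -3), (+3, -2, +4), (+1, +2, +2), (-3, +1, +1), (+5, -2, -3), (+3, -2, +4), (+1, +2, +2), (-3, +1, +1); they repeat the 4-cycle [(+5, -2, -3), (+3, -2, +4), (+1, +2, +2), (-3, +1, +1)].
step 9: apply (+5, -2, -3) → (17, -3, 14)

(17, -3, 14)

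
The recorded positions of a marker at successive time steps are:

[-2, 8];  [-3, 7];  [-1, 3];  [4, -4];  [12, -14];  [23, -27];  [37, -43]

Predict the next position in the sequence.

[54, -62]

Successive displacements: [-1, -1], [+2, -4], [+5, -7], [+8, -10], [+11, -13], [+14, -16] — each changes by [+3, -3].
step 7: [37, -43] + [+17, -19] → [54, -62]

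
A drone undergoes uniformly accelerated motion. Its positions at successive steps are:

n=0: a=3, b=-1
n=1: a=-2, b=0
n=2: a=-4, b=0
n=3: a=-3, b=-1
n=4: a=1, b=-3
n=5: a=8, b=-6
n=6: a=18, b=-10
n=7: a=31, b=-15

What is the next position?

a=47, b=-21

First differences are (-5, +1), (-2, +0), (+1, -1), (+4, -2), (+7, -3), (+10, -4), (+13, -5); their common second difference is (+3, -1) (constant acceleration).
step 8: a=31, b=-15 + (+16, -6) → a=47, b=-21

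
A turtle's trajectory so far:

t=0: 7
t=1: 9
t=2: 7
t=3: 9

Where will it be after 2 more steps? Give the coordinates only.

9

Step-to-step displacements: +2, -2, +2; each is -1× the previous.
step 4: 9 − 2 → 7
step 5: 7 + 2 → 9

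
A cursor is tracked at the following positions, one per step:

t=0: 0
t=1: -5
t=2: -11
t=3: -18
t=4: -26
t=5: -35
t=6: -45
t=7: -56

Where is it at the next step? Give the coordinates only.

-68

Taking differences between consecutive positions: -5, -6, -7, -8, -9, -10, -11. These grow by -1 each step.
step 8: -56 − 12 → -68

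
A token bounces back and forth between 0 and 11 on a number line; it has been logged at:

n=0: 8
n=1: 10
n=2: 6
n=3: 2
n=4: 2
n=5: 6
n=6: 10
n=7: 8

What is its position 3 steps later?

The value travels 4 per step and bounces off the walls at 0 and 11.
  step 8: 8 → 4
  step 9: 4 → 0
  step 10: 0 → 4

4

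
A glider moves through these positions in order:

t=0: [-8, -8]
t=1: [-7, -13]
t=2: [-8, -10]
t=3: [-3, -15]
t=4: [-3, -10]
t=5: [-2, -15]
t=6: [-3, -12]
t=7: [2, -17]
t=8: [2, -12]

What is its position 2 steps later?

[2, -14]

The moves between consecutive positions are [+1, -5], [-1, +3], [+5, -5], [+0, +5], [+1, -5], [-1, +3], [+5, -5], [+0, +5]; they repeat the 4-cycle [[+1, -5], [-1, +3], [+5, -5], [+0, +5]].
step 9: apply [+1, -5] → [3, -17]
step 10: apply [-1, +3] → [2, -14]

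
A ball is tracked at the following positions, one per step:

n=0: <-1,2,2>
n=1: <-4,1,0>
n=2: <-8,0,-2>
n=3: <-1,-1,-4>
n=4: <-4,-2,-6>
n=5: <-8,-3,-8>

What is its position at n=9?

First: cycles through -1, -4, -8 every 3 steps. Step 9 lands at position 0 of the cycle → -1.
Second: linear, -1 per step → -7 at step 9.
Third: linear, -2 per step → -16 at step 9.

<-1,-7,-16>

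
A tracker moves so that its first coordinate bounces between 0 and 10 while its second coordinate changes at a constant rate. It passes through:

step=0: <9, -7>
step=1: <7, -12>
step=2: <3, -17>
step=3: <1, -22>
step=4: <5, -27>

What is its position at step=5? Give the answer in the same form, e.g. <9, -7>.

<9, -32>

The first coordinate travels 4 per step and bounces off the walls at 0 and 10.
  step 5: 5 → 9
The second coordinate changes by -5 each step: at step 5 it is -32.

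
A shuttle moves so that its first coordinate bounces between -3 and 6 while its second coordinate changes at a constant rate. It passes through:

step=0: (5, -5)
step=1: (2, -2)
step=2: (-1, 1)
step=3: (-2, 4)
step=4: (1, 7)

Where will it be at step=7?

The first coordinate travels 3 per step and bounces off the walls at -3 and 6.
  step 5: 1 → 4
  step 6: 4 → 5
  step 7: 5 → 2
The second coordinate changes by +3 each step: at step 7 it is 16.

(2, 16)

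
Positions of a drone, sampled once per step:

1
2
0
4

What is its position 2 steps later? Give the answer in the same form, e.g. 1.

Consecutive displacements +1, -2, +4 scale by a factor of -2 each step.
step 4: 4 − 8 → -4
step 5: -4 + 16 → 12

12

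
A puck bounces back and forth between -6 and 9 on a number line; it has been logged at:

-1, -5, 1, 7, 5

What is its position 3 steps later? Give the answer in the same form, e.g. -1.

The value travels 6 per step and bounces off the walls at -6 and 9.
  step 5: 5 → -1
  step 6: -1 → -5
  step 7: -5 → 1

1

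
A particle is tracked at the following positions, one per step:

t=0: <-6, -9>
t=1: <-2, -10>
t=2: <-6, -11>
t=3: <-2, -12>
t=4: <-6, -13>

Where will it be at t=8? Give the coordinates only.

First: cycles through -6, -2 every 2 steps. Step 8 lands at position 0 of the cycle → -6.
Second: linear, -1 per step → -17 at step 8.

<-6, -17>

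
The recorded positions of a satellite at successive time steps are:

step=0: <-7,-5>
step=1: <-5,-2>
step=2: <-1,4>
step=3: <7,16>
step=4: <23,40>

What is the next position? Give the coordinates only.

<55,88>

Step-to-step displacements: <+2,+3>, <+4,+6>, <+8,+12>, <+16,+24>; each is 2× the previous.
step 5: <23,40> + <+32,+48> → <55,88>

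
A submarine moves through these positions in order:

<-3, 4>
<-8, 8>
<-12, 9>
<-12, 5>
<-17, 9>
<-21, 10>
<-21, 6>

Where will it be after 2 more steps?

<-30, 11>

Differencing gives <-5, +4>, <-4, +1>, <+0, -4>, <-5, +4>, <-4, +1>, <+0, -4>. This is the pattern <-5, +4>, <-4, +1>, <+0, -4> repeated.
step 7: apply <-5, +4> → <-26, 10>
step 8: apply <-4, +1> → <-30, 11>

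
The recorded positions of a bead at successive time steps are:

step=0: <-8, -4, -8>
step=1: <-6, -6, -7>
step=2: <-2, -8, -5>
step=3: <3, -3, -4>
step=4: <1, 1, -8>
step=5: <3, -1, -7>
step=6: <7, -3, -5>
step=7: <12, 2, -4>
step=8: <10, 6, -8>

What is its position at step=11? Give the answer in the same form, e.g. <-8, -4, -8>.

<21, 7, -4>

Differencing gives <+2, -2, +1>, <+4, -2, +2>, <+5, +5, +1>, <-2, +4, -4>, <+2, -2, +1>, <+4, -2, +2>, <+5, +5, +1>, <-2, +4, -4>. This is the pattern <+2, -2, +1>, <+4, -2, +2>, <+5, +5, +1>, <-2, +4, -4> repeated.
step 9: apply <+2, -2, +1> → <12, 4, -7>
step 10: apply <+4, -2, +2> → <16, 2, -5>
step 11: apply <+5, +5, +1> → <21, 7, -4>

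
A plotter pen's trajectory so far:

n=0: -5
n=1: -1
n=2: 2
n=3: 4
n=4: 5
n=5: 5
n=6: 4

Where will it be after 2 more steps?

First differences are +4, +3, +2, +1, +0, -1; their common second difference is -1 (constant acceleration).
step 7: 4 − 2 → 2
step 8: 2 − 3 → -1

-1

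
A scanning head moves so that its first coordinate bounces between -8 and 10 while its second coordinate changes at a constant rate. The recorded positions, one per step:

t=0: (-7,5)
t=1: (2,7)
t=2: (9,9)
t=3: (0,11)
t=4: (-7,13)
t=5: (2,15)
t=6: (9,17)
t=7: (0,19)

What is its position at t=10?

(9,25)

The first coordinate reflects between -8 and 10, moving 9 per step.
  step 8: 0 → -7
  step 9: -7 → 2
  step 10: 2 → 9
The second coordinate changes by +2 each step: at step 10 it is 25.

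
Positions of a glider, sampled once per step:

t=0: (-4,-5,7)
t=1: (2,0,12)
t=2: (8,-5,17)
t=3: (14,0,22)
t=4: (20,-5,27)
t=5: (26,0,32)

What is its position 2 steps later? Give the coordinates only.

The first coordinate changes by +6 each step, so at step 7 it is -4 + 7·(6) = 38.
The second coordinate repeats the cycle [-5, 0] with period 2; step 7 mod 2 = 1, giving 0.
The third coordinate changes by +5 each step, so at step 7 it is 7 + 7·(5) = 42.

(38,0,42)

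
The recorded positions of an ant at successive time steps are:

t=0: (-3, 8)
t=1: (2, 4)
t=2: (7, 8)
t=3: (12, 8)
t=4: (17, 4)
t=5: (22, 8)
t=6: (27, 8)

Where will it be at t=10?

(47, 4)

The first coordinate changes by +5 each step, so at step 10 it is -3 + 10·(5) = 47.
The second coordinate repeats the cycle [8, 4, 8] with period 3; step 10 mod 3 = 1, giving 4.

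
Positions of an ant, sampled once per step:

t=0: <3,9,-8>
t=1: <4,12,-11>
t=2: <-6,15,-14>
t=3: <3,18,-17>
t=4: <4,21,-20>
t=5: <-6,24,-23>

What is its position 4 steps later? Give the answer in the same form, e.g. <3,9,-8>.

First: cycles through 3, 4, -6 every 3 steps. Step 9 lands at position 0 of the cycle → 3.
Second: linear, +3 per step → 36 at step 9.
Third: linear, -3 per step → -35 at step 9.

<3,36,-35>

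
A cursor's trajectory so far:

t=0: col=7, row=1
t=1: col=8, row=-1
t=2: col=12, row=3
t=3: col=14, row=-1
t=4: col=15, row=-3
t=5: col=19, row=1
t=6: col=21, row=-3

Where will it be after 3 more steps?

col=28, row=-5

The moves between consecutive positions are (+1, -2), (+4, +4), (+2, -4), (+1, -2), (+4, +4), (+2, -4); they repeat the 3-cycle [(+1, -2), (+4, +4), (+2, -4)].
step 7: apply (+1, -2) → col=22, row=-5
step 8: apply (+4, +4) → col=26, row=-1
step 9: apply (+2, -4) → col=28, row=-5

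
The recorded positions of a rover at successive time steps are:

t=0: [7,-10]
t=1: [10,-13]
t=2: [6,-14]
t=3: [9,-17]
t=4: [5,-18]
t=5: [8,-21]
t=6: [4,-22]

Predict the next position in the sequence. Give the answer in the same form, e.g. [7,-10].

Step-to-step displacements: [+3,-3], [-4,-1], [+3,-3], [-4,-1], [+3,-3], [-4,-1] — a repeating cycle of length 2.
step 7: apply [+3,-3] → [7,-25]

[7,-25]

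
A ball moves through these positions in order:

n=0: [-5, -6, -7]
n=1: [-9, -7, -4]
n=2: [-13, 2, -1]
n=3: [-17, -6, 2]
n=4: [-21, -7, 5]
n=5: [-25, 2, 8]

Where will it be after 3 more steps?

The first coordinate changes by -4 each step, so at step 8 it is -5 + 8·(-4) = -37.
The second coordinate repeats the cycle [-6, -7, 2] with period 3; step 8 mod 3 = 2, giving 2.
The third coordinate changes by +3 each step, so at step 8 it is -7 + 8·(3) = 17.

[-37, 2, 17]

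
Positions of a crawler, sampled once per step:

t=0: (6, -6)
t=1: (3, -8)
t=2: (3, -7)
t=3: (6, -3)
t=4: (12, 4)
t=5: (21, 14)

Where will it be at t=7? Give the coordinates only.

Taking differences between consecutive positions: (-3, -2), (+0, +1), (+3, +4), (+6, +7), (+9, +10). These grow by (+3, +3) each step.
step 6: (21, 14) + (+12, +13) → (33, 27)
step 7: (33, 27) + (+15, +16) → (48, 43)

(48, 43)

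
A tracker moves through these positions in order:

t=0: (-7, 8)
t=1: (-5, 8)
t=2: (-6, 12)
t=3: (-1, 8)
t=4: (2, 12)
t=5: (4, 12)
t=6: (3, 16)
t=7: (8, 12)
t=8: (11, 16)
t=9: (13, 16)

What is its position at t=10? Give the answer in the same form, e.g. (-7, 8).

Differencing gives (+2, +0), (-1, +4), (+5, -4), (+3, +4), (+2, +0), (-1, +4), (+5, -4), (+3, +4), (+2, +0). This is the pattern (+2, +0), (-1, +4), (+5, -4), (+3, +4) repeated.
step 10: apply (-1, +4) → (12, 20)

(12, 20)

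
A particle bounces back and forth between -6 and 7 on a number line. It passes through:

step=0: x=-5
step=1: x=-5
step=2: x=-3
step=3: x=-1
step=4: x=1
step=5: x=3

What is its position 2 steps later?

The value reflects between -6 and 7, moving 2 per step.
  step 6: 3 → 5
  step 7: 5 → 7

x=7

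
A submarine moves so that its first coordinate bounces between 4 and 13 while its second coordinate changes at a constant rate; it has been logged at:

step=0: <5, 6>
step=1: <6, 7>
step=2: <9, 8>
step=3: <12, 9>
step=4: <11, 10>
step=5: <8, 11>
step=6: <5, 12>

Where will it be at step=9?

The first coordinate reflects between 4 and 13, moving 3 per step.
  step 7: 5 → 6
  step 8: 6 → 9
  step 9: 9 → 12
The second coordinate changes by +1 each step: at step 9 it is 15.

<12, 15>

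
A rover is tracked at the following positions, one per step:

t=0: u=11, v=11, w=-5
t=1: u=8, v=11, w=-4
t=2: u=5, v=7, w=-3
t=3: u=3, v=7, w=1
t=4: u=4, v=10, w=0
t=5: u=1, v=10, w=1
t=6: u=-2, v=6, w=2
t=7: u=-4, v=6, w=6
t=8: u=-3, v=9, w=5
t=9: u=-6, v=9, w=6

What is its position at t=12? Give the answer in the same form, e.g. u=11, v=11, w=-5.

The moves between consecutive positions are (-3, +0, +1), (-3, -4, +1), (-2, +0, +4), (+1, +3, -1), (-3, +0, +1), (-3, -4, +1), (-2, +0, +4), (+1, +3, -1), (-3, +0, +1); they repeat the 4-cycle [(-3, +0, +1), (-3, -4, +1), (-2, +0, +4), (+1, +3, -1)].
step 10: apply (-3, -4, +1) → u=-9, v=5, w=7
step 11: apply (-2, +0, +4) → u=-11, v=5, w=11
step 12: apply (+1, +3, -1) → u=-10, v=8, w=10

u=-10, v=8, w=10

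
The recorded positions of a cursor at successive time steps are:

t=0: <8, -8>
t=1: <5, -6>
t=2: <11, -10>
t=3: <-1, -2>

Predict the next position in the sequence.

<23, -18>

Step-to-step displacements: <-3, +2>, <+6, -4>, <-12, +8>; each is -2× the previous.
step 4: <-1, -2> + <+24, -16> → <23, -18>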